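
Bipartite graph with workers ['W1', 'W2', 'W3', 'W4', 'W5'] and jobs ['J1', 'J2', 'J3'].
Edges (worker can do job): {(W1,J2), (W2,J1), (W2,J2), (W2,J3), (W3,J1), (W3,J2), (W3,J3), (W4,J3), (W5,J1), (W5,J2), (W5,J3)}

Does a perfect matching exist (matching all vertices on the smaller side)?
Yes, perfect matching exists (size 3)

Perfect matching: {(W3,J2), (W4,J3), (W5,J1)}
All 3 vertices on the smaller side are matched.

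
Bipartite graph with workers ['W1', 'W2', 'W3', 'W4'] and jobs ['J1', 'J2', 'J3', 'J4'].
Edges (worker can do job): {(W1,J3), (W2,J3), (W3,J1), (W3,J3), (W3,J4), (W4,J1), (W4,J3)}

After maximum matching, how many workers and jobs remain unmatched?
Unmatched: 1 workers, 1 jobs

Maximum matching size: 3
Workers: 4 total, 3 matched, 1 unmatched
Jobs: 4 total, 3 matched, 1 unmatched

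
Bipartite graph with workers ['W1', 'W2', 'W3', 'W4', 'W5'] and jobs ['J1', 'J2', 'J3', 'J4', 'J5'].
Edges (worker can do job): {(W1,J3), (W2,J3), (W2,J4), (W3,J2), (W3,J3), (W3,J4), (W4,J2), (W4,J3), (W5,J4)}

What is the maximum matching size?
Maximum matching size = 3

Maximum matching: {(W3,J2), (W4,J3), (W5,J4)}
Size: 3

This assigns 3 workers to 3 distinct jobs.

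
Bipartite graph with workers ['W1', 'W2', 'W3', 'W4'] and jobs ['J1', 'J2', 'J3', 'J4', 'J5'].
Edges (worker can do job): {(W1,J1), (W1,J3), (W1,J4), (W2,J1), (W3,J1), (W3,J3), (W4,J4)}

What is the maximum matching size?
Maximum matching size = 3

Maximum matching: {(W1,J1), (W3,J3), (W4,J4)}
Size: 3

This assigns 3 workers to 3 distinct jobs.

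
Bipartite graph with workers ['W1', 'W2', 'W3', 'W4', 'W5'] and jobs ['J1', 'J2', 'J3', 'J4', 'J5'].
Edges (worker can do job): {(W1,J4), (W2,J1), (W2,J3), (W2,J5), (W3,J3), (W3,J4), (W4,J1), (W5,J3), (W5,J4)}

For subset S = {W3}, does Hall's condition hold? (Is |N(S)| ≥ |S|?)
Yes: |N(S)| = 2, |S| = 1

Subset S = {W3}
Neighbors N(S) = {J3, J4}

|N(S)| = 2, |S| = 1
Hall's condition: |N(S)| ≥ |S| is satisfied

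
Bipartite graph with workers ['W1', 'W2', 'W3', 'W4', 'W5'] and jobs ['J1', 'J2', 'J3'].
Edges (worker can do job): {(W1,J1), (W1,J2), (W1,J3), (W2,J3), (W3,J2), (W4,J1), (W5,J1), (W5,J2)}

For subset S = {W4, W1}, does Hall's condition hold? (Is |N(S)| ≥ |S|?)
Yes: |N(S)| = 3, |S| = 2

Subset S = {W4, W1}
Neighbors N(S) = {J1, J2, J3}

|N(S)| = 3, |S| = 2
Hall's condition: |N(S)| ≥ |S| is satisfied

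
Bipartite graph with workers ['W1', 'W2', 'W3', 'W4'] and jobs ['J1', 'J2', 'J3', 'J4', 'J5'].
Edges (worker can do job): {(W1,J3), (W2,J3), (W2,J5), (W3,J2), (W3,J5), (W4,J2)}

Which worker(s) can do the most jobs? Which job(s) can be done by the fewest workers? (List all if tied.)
Most versatile: W2, W3 (2 jobs); Least covered: J1, J4 (0 workers)

Worker degrees (jobs they can do): W1:1, W2:2, W3:2, W4:1
Job degrees (workers who can do it): J1:0, J2:2, J3:2, J4:0, J5:2

Maximum worker degree is 2, achieved by: W2, W3
Minimum job degree is 0, achieved by: J1, J4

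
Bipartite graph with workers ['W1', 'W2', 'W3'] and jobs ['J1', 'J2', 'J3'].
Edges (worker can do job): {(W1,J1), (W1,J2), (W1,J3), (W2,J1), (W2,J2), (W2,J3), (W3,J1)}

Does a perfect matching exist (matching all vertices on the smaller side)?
Yes, perfect matching exists (size 3)

Perfect matching: {(W1,J3), (W2,J2), (W3,J1)}
All 3 vertices on the smaller side are matched.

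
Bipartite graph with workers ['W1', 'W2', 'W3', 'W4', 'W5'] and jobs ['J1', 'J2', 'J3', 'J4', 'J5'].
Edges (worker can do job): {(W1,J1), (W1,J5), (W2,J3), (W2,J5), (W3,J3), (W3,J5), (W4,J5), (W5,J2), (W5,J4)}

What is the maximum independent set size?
Maximum independent set = 6

By König's theorem:
- Min vertex cover = Max matching = 4
- Max independent set = Total vertices - Min vertex cover
- Max independent set = 10 - 4 = 6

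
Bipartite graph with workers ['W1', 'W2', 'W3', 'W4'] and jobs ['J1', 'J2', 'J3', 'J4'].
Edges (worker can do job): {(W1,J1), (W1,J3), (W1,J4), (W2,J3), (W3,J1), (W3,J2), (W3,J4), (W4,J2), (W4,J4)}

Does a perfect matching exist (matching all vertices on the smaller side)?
Yes, perfect matching exists (size 4)

Perfect matching: {(W1,J1), (W2,J3), (W3,J4), (W4,J2)}
All 4 vertices on the smaller side are matched.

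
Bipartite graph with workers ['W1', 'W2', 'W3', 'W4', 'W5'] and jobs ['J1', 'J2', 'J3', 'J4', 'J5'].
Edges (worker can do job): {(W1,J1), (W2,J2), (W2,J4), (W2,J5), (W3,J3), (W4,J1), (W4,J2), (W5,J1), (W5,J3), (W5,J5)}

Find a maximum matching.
Matching: {(W1,J1), (W2,J4), (W3,J3), (W4,J2), (W5,J5)}

Maximum matching (size 5):
  W1 → J1
  W2 → J4
  W3 → J3
  W4 → J2
  W5 → J5

Each worker is assigned to at most one job, and each job to at most one worker.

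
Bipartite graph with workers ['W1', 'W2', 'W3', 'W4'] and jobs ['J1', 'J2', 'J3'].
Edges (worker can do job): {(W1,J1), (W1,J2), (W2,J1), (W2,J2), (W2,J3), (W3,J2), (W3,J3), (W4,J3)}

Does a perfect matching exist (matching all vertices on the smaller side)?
Yes, perfect matching exists (size 3)

Perfect matching: {(W1,J1), (W3,J2), (W4,J3)}
All 3 vertices on the smaller side are matched.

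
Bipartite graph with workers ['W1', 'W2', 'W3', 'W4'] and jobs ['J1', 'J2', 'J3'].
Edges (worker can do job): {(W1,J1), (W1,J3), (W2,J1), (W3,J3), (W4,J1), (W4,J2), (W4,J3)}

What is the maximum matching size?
Maximum matching size = 3

Maximum matching: {(W1,J1), (W3,J3), (W4,J2)}
Size: 3

This assigns 3 workers to 3 distinct jobs.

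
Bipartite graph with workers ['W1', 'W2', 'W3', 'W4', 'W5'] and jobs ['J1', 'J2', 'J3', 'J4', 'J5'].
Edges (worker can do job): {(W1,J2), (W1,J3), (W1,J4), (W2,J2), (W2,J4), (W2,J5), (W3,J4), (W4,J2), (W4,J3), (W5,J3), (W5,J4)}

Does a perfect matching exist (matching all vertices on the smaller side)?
No, maximum matching has size 4 < 5

Maximum matching has size 4, need 5 for perfect matching.
Unmatched workers: ['W1']
Unmatched jobs: ['J1']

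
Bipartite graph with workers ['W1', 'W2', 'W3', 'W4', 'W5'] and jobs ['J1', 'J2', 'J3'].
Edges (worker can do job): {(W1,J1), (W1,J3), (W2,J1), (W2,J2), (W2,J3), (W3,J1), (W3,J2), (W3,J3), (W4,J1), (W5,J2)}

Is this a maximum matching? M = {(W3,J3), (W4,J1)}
No, size 2 is not maximum

Proposed matching has size 2.
Maximum matching size for this graph: 3.

This is NOT maximum - can be improved to size 3.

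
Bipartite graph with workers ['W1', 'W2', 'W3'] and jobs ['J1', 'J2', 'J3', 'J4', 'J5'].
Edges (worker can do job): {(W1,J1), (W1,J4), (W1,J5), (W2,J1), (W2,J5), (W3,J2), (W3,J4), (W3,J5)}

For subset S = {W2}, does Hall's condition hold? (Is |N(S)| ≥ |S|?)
Yes: |N(S)| = 2, |S| = 1

Subset S = {W2}
Neighbors N(S) = {J1, J5}

|N(S)| = 2, |S| = 1
Hall's condition: |N(S)| ≥ |S| is satisfied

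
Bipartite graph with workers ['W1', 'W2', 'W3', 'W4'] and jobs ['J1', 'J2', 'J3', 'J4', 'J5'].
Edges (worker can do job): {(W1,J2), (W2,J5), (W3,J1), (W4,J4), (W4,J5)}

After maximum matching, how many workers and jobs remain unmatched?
Unmatched: 0 workers, 1 jobs

Maximum matching size: 4
Workers: 4 total, 4 matched, 0 unmatched
Jobs: 5 total, 4 matched, 1 unmatched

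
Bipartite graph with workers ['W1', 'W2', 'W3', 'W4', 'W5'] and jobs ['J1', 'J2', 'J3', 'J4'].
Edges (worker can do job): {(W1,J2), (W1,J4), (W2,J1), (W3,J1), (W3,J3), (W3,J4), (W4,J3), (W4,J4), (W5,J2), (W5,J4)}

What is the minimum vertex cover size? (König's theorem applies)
Minimum vertex cover size = 4

By König's theorem: in bipartite graphs,
min vertex cover = max matching = 4

Maximum matching has size 4, so minimum vertex cover also has size 4.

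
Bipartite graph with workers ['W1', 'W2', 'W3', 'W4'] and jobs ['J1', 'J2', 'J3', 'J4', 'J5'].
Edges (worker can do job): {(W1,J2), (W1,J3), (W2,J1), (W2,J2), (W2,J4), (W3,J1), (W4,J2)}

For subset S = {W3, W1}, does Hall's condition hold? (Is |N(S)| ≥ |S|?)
Yes: |N(S)| = 3, |S| = 2

Subset S = {W3, W1}
Neighbors N(S) = {J1, J2, J3}

|N(S)| = 3, |S| = 2
Hall's condition: |N(S)| ≥ |S| is satisfied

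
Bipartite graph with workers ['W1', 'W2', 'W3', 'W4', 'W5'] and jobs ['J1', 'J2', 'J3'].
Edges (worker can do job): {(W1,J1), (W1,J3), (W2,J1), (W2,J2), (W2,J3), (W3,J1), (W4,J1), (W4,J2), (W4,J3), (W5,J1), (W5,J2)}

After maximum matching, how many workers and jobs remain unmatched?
Unmatched: 2 workers, 0 jobs

Maximum matching size: 3
Workers: 5 total, 3 matched, 2 unmatched
Jobs: 3 total, 3 matched, 0 unmatched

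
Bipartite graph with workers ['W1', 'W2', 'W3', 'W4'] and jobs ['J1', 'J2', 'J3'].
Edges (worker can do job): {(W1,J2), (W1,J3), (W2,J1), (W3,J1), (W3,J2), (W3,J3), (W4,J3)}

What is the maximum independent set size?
Maximum independent set = 4

By König's theorem:
- Min vertex cover = Max matching = 3
- Max independent set = Total vertices - Min vertex cover
- Max independent set = 7 - 3 = 4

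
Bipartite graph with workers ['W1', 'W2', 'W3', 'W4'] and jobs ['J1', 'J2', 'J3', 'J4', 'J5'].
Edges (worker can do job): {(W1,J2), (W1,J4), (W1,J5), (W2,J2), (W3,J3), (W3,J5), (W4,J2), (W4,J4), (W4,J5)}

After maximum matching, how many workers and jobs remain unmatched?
Unmatched: 0 workers, 1 jobs

Maximum matching size: 4
Workers: 4 total, 4 matched, 0 unmatched
Jobs: 5 total, 4 matched, 1 unmatched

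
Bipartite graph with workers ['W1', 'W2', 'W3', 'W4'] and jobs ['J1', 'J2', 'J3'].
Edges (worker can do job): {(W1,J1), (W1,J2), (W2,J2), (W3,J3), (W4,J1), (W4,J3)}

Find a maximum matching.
Matching: {(W1,J2), (W3,J3), (W4,J1)}

Maximum matching (size 3):
  W1 → J2
  W3 → J3
  W4 → J1

Each worker is assigned to at most one job, and each job to at most one worker.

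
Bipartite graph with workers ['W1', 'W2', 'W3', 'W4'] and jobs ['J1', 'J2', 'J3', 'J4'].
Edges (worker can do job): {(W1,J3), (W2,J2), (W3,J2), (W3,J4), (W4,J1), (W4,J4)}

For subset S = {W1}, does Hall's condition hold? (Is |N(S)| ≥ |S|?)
Yes: |N(S)| = 1, |S| = 1

Subset S = {W1}
Neighbors N(S) = {J3}

|N(S)| = 1, |S| = 1
Hall's condition: |N(S)| ≥ |S| is satisfied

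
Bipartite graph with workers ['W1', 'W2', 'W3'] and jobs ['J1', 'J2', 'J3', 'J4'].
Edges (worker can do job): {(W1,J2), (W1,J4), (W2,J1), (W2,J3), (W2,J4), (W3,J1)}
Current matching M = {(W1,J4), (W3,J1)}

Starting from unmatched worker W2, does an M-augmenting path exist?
Yes: W2 → J3

An M-augmenting path alternates non-matching / matching edges, starting and ending at unmatched vertices.
Path: W2 → J3
(J3 is unmatched in M, so the path is augmenting.)
Flipping edges along this path would increase |M| from 2 to 3.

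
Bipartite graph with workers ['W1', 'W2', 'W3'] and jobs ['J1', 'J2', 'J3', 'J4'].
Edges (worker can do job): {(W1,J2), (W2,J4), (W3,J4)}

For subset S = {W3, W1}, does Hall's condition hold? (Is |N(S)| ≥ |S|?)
Yes: |N(S)| = 2, |S| = 2

Subset S = {W3, W1}
Neighbors N(S) = {J2, J4}

|N(S)| = 2, |S| = 2
Hall's condition: |N(S)| ≥ |S| is satisfied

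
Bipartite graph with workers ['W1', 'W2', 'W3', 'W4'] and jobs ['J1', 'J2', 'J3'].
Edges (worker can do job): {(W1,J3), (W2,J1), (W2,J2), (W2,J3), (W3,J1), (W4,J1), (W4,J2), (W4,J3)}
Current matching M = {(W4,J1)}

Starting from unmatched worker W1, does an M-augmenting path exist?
Yes: W1 → J3

An M-augmenting path alternates non-matching / matching edges, starting and ending at unmatched vertices.
Path: W1 → J3
(J3 is unmatched in M, so the path is augmenting.)
Flipping edges along this path would increase |M| from 1 to 2.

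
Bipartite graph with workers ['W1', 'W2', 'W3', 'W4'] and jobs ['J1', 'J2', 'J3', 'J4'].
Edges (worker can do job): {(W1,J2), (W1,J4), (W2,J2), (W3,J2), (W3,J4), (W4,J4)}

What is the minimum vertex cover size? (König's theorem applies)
Minimum vertex cover size = 2

By König's theorem: in bipartite graphs,
min vertex cover = max matching = 2

Maximum matching has size 2, so minimum vertex cover also has size 2.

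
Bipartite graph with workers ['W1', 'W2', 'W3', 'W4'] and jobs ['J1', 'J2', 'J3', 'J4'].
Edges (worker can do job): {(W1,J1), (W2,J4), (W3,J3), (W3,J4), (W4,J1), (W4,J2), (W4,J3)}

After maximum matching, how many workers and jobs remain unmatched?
Unmatched: 0 workers, 0 jobs

Maximum matching size: 4
Workers: 4 total, 4 matched, 0 unmatched
Jobs: 4 total, 4 matched, 0 unmatched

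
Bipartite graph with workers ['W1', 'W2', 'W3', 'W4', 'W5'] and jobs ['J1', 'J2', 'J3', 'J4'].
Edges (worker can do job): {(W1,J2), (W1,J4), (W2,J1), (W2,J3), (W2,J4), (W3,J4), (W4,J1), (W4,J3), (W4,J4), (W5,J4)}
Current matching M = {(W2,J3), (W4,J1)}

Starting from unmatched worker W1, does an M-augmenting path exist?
Yes: W1 → J2

An M-augmenting path alternates non-matching / matching edges, starting and ending at unmatched vertices.
Path: W1 → J2
(J2 is unmatched in M, so the path is augmenting.)
Flipping edges along this path would increase |M| from 2 to 3.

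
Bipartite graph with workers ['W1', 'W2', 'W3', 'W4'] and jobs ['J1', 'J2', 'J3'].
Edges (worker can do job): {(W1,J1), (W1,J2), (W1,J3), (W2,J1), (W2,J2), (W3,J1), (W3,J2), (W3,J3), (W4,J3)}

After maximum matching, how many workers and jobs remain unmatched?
Unmatched: 1 workers, 0 jobs

Maximum matching size: 3
Workers: 4 total, 3 matched, 1 unmatched
Jobs: 3 total, 3 matched, 0 unmatched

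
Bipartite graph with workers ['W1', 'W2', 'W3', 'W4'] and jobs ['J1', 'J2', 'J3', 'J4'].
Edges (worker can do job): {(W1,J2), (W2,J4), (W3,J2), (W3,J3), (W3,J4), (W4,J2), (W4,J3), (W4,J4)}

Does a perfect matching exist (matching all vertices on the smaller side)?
No, maximum matching has size 3 < 4

Maximum matching has size 3, need 4 for perfect matching.
Unmatched workers: ['W2']
Unmatched jobs: ['J1']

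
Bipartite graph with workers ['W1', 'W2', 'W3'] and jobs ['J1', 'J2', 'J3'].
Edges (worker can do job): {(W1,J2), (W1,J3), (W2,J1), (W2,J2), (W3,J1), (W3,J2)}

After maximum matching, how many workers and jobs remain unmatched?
Unmatched: 0 workers, 0 jobs

Maximum matching size: 3
Workers: 3 total, 3 matched, 0 unmatched
Jobs: 3 total, 3 matched, 0 unmatched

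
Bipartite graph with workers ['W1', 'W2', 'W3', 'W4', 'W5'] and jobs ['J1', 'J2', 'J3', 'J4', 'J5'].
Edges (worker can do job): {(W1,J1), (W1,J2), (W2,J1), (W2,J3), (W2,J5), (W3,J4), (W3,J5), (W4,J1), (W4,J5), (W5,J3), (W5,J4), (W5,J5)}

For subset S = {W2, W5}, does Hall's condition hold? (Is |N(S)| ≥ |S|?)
Yes: |N(S)| = 4, |S| = 2

Subset S = {W2, W5}
Neighbors N(S) = {J1, J3, J4, J5}

|N(S)| = 4, |S| = 2
Hall's condition: |N(S)| ≥ |S| is satisfied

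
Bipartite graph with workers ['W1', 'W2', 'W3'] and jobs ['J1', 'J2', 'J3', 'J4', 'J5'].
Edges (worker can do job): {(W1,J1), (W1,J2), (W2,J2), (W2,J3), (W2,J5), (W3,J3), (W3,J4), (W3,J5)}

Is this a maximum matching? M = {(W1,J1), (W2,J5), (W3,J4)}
Yes, size 3 is maximum

Proposed matching has size 3.
Maximum matching size for this graph: 3.

This is a maximum matching.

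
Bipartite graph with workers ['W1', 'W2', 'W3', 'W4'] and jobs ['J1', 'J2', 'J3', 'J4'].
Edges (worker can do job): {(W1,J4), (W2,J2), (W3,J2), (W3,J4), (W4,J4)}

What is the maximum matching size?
Maximum matching size = 2

Maximum matching: {(W3,J2), (W4,J4)}
Size: 2

This assigns 2 workers to 2 distinct jobs.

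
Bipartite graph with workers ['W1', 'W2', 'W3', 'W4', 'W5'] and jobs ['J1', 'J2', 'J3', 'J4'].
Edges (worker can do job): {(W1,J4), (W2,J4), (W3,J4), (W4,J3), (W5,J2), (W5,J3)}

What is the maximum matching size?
Maximum matching size = 3

Maximum matching: {(W3,J4), (W4,J3), (W5,J2)}
Size: 3

This assigns 3 workers to 3 distinct jobs.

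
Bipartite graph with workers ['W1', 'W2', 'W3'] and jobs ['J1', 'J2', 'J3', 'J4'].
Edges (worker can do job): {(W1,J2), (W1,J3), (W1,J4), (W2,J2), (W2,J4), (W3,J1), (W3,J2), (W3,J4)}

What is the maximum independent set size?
Maximum independent set = 4

By König's theorem:
- Min vertex cover = Max matching = 3
- Max independent set = Total vertices - Min vertex cover
- Max independent set = 7 - 3 = 4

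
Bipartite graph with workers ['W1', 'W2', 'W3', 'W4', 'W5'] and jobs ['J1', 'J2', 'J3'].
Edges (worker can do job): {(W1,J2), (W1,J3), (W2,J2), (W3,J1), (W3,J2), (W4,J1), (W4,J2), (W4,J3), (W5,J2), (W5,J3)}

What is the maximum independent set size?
Maximum independent set = 5

By König's theorem:
- Min vertex cover = Max matching = 3
- Max independent set = Total vertices - Min vertex cover
- Max independent set = 8 - 3 = 5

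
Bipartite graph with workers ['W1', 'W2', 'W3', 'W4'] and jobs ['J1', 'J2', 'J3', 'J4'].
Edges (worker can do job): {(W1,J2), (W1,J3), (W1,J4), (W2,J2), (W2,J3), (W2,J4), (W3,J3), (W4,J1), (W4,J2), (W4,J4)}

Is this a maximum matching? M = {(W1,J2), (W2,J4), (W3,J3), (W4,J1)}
Yes, size 4 is maximum

Proposed matching has size 4.
Maximum matching size for this graph: 4.

This is a maximum matching.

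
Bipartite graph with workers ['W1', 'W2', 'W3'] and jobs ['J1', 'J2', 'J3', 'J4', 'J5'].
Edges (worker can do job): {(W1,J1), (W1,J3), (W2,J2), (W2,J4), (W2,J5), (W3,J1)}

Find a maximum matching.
Matching: {(W1,J3), (W2,J2), (W3,J1)}

Maximum matching (size 3):
  W1 → J3
  W2 → J2
  W3 → J1

Each worker is assigned to at most one job, and each job to at most one worker.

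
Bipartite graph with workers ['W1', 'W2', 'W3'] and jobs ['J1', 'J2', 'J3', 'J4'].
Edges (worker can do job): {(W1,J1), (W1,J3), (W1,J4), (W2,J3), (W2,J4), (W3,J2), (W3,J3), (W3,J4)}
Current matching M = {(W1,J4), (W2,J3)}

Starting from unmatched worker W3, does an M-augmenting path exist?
Yes: W3 → J3 → W2 → J4 → W1 → J1

An M-augmenting path alternates non-matching / matching edges, starting and ending at unmatched vertices.
Path: W3 → J3 → W2 → J4 → W1 → J1
(J1 is unmatched in M, so the path is augmenting.)
Flipping edges along this path would increase |M| from 2 to 3.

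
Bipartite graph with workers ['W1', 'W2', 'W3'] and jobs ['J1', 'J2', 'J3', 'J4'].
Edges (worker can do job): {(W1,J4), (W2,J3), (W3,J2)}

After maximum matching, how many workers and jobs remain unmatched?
Unmatched: 0 workers, 1 jobs

Maximum matching size: 3
Workers: 3 total, 3 matched, 0 unmatched
Jobs: 4 total, 3 matched, 1 unmatched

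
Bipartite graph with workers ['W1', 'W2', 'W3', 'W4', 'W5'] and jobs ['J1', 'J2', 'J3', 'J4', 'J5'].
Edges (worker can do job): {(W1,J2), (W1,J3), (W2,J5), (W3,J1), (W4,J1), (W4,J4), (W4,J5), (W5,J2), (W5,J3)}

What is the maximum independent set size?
Maximum independent set = 5

By König's theorem:
- Min vertex cover = Max matching = 5
- Max independent set = Total vertices - Min vertex cover
- Max independent set = 10 - 5 = 5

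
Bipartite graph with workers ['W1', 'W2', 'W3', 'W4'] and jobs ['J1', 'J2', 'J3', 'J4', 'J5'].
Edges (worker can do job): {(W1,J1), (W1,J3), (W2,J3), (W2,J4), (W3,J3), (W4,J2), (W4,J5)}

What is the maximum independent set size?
Maximum independent set = 5

By König's theorem:
- Min vertex cover = Max matching = 4
- Max independent set = Total vertices - Min vertex cover
- Max independent set = 9 - 4 = 5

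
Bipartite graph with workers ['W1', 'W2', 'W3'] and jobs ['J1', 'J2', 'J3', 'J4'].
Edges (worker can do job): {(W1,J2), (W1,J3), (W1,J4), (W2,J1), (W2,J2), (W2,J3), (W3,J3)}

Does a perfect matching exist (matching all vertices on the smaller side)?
Yes, perfect matching exists (size 3)

Perfect matching: {(W1,J2), (W2,J1), (W3,J3)}
All 3 vertices on the smaller side are matched.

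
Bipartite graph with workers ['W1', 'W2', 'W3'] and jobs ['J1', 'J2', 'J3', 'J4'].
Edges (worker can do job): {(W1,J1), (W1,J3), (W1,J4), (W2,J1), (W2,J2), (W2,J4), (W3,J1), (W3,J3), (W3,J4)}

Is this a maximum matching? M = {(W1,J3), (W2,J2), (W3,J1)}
Yes, size 3 is maximum

Proposed matching has size 3.
Maximum matching size for this graph: 3.

This is a maximum matching.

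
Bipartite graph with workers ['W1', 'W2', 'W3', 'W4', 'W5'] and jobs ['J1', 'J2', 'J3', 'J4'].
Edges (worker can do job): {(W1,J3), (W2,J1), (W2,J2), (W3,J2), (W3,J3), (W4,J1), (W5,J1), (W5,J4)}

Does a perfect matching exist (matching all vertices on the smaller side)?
Yes, perfect matching exists (size 4)

Perfect matching: {(W2,J2), (W3,J3), (W4,J1), (W5,J4)}
All 4 vertices on the smaller side are matched.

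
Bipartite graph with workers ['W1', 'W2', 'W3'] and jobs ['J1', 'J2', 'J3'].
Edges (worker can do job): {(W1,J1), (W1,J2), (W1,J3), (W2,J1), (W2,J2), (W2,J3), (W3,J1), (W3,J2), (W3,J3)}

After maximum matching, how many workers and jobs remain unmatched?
Unmatched: 0 workers, 0 jobs

Maximum matching size: 3
Workers: 3 total, 3 matched, 0 unmatched
Jobs: 3 total, 3 matched, 0 unmatched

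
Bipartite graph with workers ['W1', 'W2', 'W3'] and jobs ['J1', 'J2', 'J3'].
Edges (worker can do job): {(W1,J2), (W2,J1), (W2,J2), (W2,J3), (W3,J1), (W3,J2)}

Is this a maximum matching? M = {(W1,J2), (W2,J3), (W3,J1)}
Yes, size 3 is maximum

Proposed matching has size 3.
Maximum matching size for this graph: 3.

This is a maximum matching.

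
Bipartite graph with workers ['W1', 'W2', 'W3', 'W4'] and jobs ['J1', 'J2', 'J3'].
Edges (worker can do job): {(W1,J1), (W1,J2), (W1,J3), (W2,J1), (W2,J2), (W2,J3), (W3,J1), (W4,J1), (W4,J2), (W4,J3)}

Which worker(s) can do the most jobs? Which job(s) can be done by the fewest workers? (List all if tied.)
Most versatile: W1, W2, W4 (3 jobs); Least covered: J2, J3 (3 workers)

Worker degrees (jobs they can do): W1:3, W2:3, W3:1, W4:3
Job degrees (workers who can do it): J1:4, J2:3, J3:3

Maximum worker degree is 3, achieved by: W1, W2, W4
Minimum job degree is 3, achieved by: J2, J3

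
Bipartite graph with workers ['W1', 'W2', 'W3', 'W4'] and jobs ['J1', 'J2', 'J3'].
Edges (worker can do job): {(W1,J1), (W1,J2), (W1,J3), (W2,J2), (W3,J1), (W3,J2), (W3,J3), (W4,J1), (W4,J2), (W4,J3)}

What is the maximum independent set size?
Maximum independent set = 4

By König's theorem:
- Min vertex cover = Max matching = 3
- Max independent set = Total vertices - Min vertex cover
- Max independent set = 7 - 3 = 4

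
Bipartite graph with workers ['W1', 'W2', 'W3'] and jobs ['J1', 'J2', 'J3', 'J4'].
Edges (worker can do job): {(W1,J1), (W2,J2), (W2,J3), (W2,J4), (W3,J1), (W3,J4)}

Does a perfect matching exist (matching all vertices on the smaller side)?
Yes, perfect matching exists (size 3)

Perfect matching: {(W1,J1), (W2,J3), (W3,J4)}
All 3 vertices on the smaller side are matched.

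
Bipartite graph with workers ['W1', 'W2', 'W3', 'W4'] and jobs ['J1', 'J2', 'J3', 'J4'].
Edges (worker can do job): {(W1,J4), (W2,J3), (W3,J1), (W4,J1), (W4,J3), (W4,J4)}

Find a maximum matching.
Matching: {(W1,J4), (W2,J3), (W4,J1)}

Maximum matching (size 3):
  W1 → J4
  W2 → J3
  W4 → J1

Each worker is assigned to at most one job, and each job to at most one worker.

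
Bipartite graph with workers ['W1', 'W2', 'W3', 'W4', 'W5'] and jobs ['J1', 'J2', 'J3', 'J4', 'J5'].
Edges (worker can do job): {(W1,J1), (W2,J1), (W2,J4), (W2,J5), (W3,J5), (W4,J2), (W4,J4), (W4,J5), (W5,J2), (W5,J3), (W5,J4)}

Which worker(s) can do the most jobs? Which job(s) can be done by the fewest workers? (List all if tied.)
Most versatile: W2, W4, W5 (3 jobs); Least covered: J3 (1 workers)

Worker degrees (jobs they can do): W1:1, W2:3, W3:1, W4:3, W5:3
Job degrees (workers who can do it): J1:2, J2:2, J3:1, J4:3, J5:3

Maximum worker degree is 3, achieved by: W2, W4, W5
Minimum job degree is 1, achieved by: J3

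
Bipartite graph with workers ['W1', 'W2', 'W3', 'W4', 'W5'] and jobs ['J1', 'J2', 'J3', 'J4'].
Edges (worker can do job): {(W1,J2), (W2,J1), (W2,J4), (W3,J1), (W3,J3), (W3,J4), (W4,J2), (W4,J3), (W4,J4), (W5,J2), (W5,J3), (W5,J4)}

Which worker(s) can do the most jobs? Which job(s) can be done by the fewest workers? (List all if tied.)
Most versatile: W3, W4, W5 (3 jobs); Least covered: J1 (2 workers)

Worker degrees (jobs they can do): W1:1, W2:2, W3:3, W4:3, W5:3
Job degrees (workers who can do it): J1:2, J2:3, J3:3, J4:4

Maximum worker degree is 3, achieved by: W3, W4, W5
Minimum job degree is 2, achieved by: J1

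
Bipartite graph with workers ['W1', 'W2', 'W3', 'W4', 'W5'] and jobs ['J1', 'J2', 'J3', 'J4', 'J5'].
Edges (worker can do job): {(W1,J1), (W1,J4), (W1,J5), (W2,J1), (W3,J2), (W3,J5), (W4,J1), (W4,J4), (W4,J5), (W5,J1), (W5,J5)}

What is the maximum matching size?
Maximum matching size = 4

Maximum matching: {(W1,J4), (W3,J2), (W4,J5), (W5,J1)}
Size: 4

This assigns 4 workers to 4 distinct jobs.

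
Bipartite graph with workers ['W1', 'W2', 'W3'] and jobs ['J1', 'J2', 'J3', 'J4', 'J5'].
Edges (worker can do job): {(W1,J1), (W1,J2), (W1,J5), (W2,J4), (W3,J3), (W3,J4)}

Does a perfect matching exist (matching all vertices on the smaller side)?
Yes, perfect matching exists (size 3)

Perfect matching: {(W1,J1), (W2,J4), (W3,J3)}
All 3 vertices on the smaller side are matched.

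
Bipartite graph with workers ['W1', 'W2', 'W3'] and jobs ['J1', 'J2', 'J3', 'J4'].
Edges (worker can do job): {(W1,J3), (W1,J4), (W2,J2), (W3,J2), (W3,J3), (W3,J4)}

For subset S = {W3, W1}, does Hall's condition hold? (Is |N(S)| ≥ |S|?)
Yes: |N(S)| = 3, |S| = 2

Subset S = {W3, W1}
Neighbors N(S) = {J2, J3, J4}

|N(S)| = 3, |S| = 2
Hall's condition: |N(S)| ≥ |S| is satisfied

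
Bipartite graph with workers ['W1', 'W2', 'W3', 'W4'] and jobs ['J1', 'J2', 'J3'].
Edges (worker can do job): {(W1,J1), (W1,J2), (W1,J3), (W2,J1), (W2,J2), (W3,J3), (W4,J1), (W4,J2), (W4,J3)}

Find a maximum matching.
Matching: {(W1,J1), (W2,J2), (W4,J3)}

Maximum matching (size 3):
  W1 → J1
  W2 → J2
  W4 → J3

Each worker is assigned to at most one job, and each job to at most one worker.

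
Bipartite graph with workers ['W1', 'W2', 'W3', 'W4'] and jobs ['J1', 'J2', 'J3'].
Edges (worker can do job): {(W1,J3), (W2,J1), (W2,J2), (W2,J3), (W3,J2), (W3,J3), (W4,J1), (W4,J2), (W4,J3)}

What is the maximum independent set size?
Maximum independent set = 4

By König's theorem:
- Min vertex cover = Max matching = 3
- Max independent set = Total vertices - Min vertex cover
- Max independent set = 7 - 3 = 4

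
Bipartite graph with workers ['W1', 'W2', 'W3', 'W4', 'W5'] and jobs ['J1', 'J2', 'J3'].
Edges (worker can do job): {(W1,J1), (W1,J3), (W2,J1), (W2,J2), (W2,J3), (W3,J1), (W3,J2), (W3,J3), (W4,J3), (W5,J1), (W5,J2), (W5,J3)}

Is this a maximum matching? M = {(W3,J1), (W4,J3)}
No, size 2 is not maximum

Proposed matching has size 2.
Maximum matching size for this graph: 3.

This is NOT maximum - can be improved to size 3.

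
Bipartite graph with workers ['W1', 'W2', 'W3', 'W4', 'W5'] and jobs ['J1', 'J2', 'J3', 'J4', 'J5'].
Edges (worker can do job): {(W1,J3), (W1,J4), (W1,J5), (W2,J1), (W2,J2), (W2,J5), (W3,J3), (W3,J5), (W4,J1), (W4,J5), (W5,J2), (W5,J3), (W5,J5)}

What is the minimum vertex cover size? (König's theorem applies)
Minimum vertex cover size = 5

By König's theorem: in bipartite graphs,
min vertex cover = max matching = 5

Maximum matching has size 5, so minimum vertex cover also has size 5.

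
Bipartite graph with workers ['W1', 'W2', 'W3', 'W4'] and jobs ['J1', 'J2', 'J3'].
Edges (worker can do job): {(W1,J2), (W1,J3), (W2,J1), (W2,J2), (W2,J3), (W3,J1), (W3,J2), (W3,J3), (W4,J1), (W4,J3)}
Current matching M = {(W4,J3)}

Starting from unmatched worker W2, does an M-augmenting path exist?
Yes: W2 → J1

An M-augmenting path alternates non-matching / matching edges, starting and ending at unmatched vertices.
Path: W2 → J1
(J1 is unmatched in M, so the path is augmenting.)
Flipping edges along this path would increase |M| from 1 to 2.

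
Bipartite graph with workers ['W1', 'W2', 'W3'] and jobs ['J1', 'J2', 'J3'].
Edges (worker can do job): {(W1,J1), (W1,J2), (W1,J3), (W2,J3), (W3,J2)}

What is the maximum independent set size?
Maximum independent set = 3

By König's theorem:
- Min vertex cover = Max matching = 3
- Max independent set = Total vertices - Min vertex cover
- Max independent set = 6 - 3 = 3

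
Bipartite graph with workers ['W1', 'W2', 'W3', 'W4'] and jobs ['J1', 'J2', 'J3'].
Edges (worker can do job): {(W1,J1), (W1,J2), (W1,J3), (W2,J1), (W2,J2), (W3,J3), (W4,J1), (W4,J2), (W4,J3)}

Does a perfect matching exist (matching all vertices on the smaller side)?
Yes, perfect matching exists (size 3)

Perfect matching: {(W1,J1), (W3,J3), (W4,J2)}
All 3 vertices on the smaller side are matched.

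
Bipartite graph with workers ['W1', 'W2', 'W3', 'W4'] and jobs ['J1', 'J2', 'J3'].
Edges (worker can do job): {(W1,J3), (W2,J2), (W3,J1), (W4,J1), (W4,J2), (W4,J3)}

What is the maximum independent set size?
Maximum independent set = 4

By König's theorem:
- Min vertex cover = Max matching = 3
- Max independent set = Total vertices - Min vertex cover
- Max independent set = 7 - 3 = 4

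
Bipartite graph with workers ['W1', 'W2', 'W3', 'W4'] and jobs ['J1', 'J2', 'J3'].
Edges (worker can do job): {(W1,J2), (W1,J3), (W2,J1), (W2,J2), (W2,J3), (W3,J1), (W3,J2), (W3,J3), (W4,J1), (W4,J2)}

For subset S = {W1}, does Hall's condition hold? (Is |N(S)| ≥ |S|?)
Yes: |N(S)| = 2, |S| = 1

Subset S = {W1}
Neighbors N(S) = {J2, J3}

|N(S)| = 2, |S| = 1
Hall's condition: |N(S)| ≥ |S| is satisfied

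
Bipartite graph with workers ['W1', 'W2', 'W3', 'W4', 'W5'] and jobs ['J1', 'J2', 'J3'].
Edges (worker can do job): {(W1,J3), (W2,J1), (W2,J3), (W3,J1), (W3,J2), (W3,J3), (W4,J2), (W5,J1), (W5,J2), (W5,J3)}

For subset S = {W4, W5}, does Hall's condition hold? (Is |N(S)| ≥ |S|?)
Yes: |N(S)| = 3, |S| = 2

Subset S = {W4, W5}
Neighbors N(S) = {J1, J2, J3}

|N(S)| = 3, |S| = 2
Hall's condition: |N(S)| ≥ |S| is satisfied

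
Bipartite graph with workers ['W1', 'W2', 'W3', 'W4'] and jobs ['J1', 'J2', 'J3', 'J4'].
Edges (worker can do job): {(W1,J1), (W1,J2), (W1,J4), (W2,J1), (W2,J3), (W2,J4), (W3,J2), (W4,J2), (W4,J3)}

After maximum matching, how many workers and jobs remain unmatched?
Unmatched: 0 workers, 0 jobs

Maximum matching size: 4
Workers: 4 total, 4 matched, 0 unmatched
Jobs: 4 total, 4 matched, 0 unmatched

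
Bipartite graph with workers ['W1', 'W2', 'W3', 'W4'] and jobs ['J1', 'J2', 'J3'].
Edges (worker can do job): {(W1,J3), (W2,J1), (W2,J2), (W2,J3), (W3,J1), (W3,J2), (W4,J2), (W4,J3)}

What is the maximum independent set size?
Maximum independent set = 4

By König's theorem:
- Min vertex cover = Max matching = 3
- Max independent set = Total vertices - Min vertex cover
- Max independent set = 7 - 3 = 4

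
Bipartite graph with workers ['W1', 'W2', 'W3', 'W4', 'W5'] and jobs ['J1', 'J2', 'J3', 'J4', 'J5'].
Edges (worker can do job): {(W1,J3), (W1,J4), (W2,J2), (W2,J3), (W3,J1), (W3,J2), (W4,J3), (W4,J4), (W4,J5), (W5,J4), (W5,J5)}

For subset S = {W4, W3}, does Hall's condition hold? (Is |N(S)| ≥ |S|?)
Yes: |N(S)| = 5, |S| = 2

Subset S = {W4, W3}
Neighbors N(S) = {J1, J2, J3, J4, J5}

|N(S)| = 5, |S| = 2
Hall's condition: |N(S)| ≥ |S| is satisfied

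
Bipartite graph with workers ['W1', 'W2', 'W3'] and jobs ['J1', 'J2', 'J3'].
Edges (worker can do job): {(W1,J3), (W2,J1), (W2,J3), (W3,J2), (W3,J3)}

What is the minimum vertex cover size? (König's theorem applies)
Minimum vertex cover size = 3

By König's theorem: in bipartite graphs,
min vertex cover = max matching = 3

Maximum matching has size 3, so minimum vertex cover also has size 3.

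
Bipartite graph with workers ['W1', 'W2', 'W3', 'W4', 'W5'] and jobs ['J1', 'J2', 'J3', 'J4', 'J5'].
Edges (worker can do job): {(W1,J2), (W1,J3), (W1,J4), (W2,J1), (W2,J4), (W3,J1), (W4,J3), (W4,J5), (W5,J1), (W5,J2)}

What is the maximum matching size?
Maximum matching size = 5

Maximum matching: {(W1,J3), (W2,J4), (W3,J1), (W4,J5), (W5,J2)}
Size: 5

This assigns 5 workers to 5 distinct jobs.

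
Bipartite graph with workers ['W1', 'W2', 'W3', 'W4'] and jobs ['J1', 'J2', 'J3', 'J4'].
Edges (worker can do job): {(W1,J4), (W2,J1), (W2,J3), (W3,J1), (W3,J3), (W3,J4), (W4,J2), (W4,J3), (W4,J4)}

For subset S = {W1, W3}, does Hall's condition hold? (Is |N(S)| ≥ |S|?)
Yes: |N(S)| = 3, |S| = 2

Subset S = {W1, W3}
Neighbors N(S) = {J1, J3, J4}

|N(S)| = 3, |S| = 2
Hall's condition: |N(S)| ≥ |S| is satisfied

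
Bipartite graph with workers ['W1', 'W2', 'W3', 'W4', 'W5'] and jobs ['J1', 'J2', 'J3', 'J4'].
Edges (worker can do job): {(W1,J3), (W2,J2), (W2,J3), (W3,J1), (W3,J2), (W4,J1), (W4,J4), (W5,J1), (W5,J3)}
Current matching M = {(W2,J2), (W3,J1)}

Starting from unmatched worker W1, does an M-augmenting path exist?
Yes: W1 → J3

An M-augmenting path alternates non-matching / matching edges, starting and ending at unmatched vertices.
Path: W1 → J3
(J3 is unmatched in M, so the path is augmenting.)
Flipping edges along this path would increase |M| from 2 to 3.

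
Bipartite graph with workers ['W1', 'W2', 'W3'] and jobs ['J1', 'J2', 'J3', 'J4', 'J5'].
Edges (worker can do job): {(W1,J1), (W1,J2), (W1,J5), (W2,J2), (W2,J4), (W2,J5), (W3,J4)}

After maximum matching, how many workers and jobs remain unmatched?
Unmatched: 0 workers, 2 jobs

Maximum matching size: 3
Workers: 3 total, 3 matched, 0 unmatched
Jobs: 5 total, 3 matched, 2 unmatched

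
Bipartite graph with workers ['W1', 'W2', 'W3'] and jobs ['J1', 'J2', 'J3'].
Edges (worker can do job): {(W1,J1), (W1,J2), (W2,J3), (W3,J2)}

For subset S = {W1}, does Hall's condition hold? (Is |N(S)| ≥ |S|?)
Yes: |N(S)| = 2, |S| = 1

Subset S = {W1}
Neighbors N(S) = {J1, J2}

|N(S)| = 2, |S| = 1
Hall's condition: |N(S)| ≥ |S| is satisfied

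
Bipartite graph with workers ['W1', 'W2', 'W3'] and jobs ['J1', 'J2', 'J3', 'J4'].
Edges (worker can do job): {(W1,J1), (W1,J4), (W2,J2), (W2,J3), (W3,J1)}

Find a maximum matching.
Matching: {(W1,J4), (W2,J3), (W3,J1)}

Maximum matching (size 3):
  W1 → J4
  W2 → J3
  W3 → J1

Each worker is assigned to at most one job, and each job to at most one worker.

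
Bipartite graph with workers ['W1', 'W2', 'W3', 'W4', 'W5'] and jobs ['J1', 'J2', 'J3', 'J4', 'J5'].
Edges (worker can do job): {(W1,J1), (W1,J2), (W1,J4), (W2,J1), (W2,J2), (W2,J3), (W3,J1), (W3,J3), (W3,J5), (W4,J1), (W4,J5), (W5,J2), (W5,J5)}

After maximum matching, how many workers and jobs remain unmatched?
Unmatched: 0 workers, 0 jobs

Maximum matching size: 5
Workers: 5 total, 5 matched, 0 unmatched
Jobs: 5 total, 5 matched, 0 unmatched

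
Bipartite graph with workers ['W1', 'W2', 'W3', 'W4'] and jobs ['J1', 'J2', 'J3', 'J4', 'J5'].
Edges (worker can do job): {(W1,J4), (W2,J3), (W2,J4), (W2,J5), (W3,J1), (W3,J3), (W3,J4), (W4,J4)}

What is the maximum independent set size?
Maximum independent set = 6

By König's theorem:
- Min vertex cover = Max matching = 3
- Max independent set = Total vertices - Min vertex cover
- Max independent set = 9 - 3 = 6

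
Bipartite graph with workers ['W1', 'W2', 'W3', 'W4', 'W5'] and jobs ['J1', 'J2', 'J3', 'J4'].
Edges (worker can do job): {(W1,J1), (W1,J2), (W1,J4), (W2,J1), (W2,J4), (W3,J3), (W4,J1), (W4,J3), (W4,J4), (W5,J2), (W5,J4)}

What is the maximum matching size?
Maximum matching size = 4

Maximum matching: {(W1,J2), (W3,J3), (W4,J1), (W5,J4)}
Size: 4

This assigns 4 workers to 4 distinct jobs.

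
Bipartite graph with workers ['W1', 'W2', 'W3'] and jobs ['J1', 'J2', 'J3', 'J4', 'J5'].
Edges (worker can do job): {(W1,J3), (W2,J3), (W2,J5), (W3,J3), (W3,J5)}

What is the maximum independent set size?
Maximum independent set = 6

By König's theorem:
- Min vertex cover = Max matching = 2
- Max independent set = Total vertices - Min vertex cover
- Max independent set = 8 - 2 = 6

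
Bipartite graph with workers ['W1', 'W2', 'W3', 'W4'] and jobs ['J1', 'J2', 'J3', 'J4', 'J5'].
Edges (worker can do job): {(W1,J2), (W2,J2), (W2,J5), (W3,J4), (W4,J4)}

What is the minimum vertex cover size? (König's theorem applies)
Minimum vertex cover size = 3

By König's theorem: in bipartite graphs,
min vertex cover = max matching = 3

Maximum matching has size 3, so minimum vertex cover also has size 3.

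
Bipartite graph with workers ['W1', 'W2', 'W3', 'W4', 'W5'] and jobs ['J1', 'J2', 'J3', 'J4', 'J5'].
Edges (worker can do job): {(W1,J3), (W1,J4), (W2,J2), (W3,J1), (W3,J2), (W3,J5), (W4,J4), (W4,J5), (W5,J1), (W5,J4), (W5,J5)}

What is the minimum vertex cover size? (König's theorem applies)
Minimum vertex cover size = 5

By König's theorem: in bipartite graphs,
min vertex cover = max matching = 5

Maximum matching has size 5, so minimum vertex cover also has size 5.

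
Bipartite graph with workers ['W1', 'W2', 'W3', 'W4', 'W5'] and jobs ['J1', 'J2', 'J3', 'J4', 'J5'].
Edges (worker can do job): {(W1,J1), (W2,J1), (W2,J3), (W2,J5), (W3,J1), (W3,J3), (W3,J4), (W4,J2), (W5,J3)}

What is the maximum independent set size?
Maximum independent set = 5

By König's theorem:
- Min vertex cover = Max matching = 5
- Max independent set = Total vertices - Min vertex cover
- Max independent set = 10 - 5 = 5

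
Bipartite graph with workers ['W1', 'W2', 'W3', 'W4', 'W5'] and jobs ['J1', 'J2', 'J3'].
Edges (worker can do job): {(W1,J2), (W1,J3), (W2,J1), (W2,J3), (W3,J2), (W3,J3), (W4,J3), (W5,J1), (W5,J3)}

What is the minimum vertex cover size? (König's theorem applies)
Minimum vertex cover size = 3

By König's theorem: in bipartite graphs,
min vertex cover = max matching = 3

Maximum matching has size 3, so minimum vertex cover also has size 3.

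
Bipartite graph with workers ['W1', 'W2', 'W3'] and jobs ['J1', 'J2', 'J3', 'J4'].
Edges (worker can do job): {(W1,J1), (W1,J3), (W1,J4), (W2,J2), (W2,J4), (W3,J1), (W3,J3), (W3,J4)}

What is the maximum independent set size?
Maximum independent set = 4

By König's theorem:
- Min vertex cover = Max matching = 3
- Max independent set = Total vertices - Min vertex cover
- Max independent set = 7 - 3 = 4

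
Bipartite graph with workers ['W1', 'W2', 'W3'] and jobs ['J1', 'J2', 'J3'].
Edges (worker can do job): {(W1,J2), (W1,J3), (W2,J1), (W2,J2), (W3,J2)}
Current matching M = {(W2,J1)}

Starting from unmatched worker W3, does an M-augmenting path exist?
Yes: W3 → J2

An M-augmenting path alternates non-matching / matching edges, starting and ending at unmatched vertices.
Path: W3 → J2
(J2 is unmatched in M, so the path is augmenting.)
Flipping edges along this path would increase |M| from 1 to 2.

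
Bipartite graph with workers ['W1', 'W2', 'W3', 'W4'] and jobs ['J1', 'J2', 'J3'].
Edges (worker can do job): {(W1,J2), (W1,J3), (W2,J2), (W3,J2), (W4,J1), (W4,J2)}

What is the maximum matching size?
Maximum matching size = 3

Maximum matching: {(W1,J3), (W3,J2), (W4,J1)}
Size: 3

This assigns 3 workers to 3 distinct jobs.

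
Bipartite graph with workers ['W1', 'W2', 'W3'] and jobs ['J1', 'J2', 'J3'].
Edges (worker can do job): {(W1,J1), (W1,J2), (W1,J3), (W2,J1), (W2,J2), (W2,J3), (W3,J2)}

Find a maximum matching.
Matching: {(W1,J1), (W2,J3), (W3,J2)}

Maximum matching (size 3):
  W1 → J1
  W2 → J3
  W3 → J2

Each worker is assigned to at most one job, and each job to at most one worker.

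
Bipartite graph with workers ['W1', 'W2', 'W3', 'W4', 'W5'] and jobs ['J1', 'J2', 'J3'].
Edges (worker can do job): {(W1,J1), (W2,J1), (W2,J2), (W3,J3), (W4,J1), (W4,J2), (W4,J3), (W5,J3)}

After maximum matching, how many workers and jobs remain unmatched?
Unmatched: 2 workers, 0 jobs

Maximum matching size: 3
Workers: 5 total, 3 matched, 2 unmatched
Jobs: 3 total, 3 matched, 0 unmatched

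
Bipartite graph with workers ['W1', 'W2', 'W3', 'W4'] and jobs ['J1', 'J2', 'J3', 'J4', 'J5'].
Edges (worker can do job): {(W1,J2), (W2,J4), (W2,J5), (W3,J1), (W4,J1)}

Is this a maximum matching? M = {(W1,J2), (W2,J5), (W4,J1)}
Yes, size 3 is maximum

Proposed matching has size 3.
Maximum matching size for this graph: 3.

This is a maximum matching.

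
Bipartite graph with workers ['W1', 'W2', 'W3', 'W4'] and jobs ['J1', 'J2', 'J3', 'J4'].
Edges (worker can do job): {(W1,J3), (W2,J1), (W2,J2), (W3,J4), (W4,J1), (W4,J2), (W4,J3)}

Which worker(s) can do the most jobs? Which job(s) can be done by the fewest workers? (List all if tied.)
Most versatile: W4 (3 jobs); Least covered: J4 (1 workers)

Worker degrees (jobs they can do): W1:1, W2:2, W3:1, W4:3
Job degrees (workers who can do it): J1:2, J2:2, J3:2, J4:1

Maximum worker degree is 3, achieved by: W4
Minimum job degree is 1, achieved by: J4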